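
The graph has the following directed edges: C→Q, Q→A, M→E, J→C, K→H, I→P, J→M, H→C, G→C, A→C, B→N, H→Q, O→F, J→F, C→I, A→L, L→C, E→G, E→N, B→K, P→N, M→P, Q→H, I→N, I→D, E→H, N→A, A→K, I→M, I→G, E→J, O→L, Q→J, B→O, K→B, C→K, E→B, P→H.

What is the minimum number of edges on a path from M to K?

3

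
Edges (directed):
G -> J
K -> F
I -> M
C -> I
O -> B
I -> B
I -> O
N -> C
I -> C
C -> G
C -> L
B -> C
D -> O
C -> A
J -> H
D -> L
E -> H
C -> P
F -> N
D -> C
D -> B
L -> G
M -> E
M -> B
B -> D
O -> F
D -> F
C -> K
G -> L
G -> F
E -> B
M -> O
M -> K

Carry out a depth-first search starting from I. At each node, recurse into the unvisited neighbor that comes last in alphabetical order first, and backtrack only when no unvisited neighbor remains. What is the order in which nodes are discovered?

Visit I
I → O
O → F
F → N
N → C
C → P
C → L
L → G
G → J
J → H
C → K
C → A
O → B
B → D
I → M
M → E

I O F N C P L G J H K A B D M E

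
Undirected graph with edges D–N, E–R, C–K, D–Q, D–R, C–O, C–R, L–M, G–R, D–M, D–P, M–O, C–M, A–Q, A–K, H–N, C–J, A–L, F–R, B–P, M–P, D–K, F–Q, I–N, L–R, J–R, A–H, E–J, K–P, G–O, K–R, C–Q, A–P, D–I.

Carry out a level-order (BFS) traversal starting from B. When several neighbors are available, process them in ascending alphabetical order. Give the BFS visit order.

Visit B; enqueue P → queue [P]
Visit P; enqueue A, D, K, M → queue [A, D, K, M]
Visit A; enqueue H, L, Q → queue [D, K, M, H, L, Q]
Visit D; enqueue I, N, R → queue [K, M, H, L, Q, I, N, R]
Visit K; enqueue C → queue [M, H, L, Q, I, N, R, C]
Visit M; enqueue O → queue [H, L, Q, I, N, R, C, O]
Visit H → queue [L, Q, I, N, R, C, O]
Visit L → queue [Q, I, N, R, C, O]
Visit Q; enqueue F → queue [I, N, R, C, O, F]
Visit I → queue [N, R, C, O, F]
Visit N → queue [R, C, O, F]
Visit R; enqueue E, G, J → queue [C, O, F, E, G, J]
Visit C → queue [O, F, E, G, J]
Visit O → queue [F, E, G, J]
Visit F → queue [E, G, J]
Visit E → queue [G, J]
Visit G → queue [J]
Visit J → queue []

B, P, A, D, K, M, H, L, Q, I, N, R, C, O, F, E, G, J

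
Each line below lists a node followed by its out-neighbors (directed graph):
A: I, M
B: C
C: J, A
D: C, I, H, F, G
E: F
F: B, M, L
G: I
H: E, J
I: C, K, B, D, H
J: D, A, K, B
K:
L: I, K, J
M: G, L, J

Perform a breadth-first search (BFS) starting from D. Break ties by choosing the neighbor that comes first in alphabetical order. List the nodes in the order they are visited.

D -> C -> F -> G -> H -> I -> A -> J -> B -> L -> M -> E -> K

Visit D; enqueue C, F, G, H, I → queue [C, F, G, H, I]
Visit C; enqueue A, J → queue [F, G, H, I, A, J]
Visit F; enqueue B, L, M → queue [G, H, I, A, J, B, L, M]
Visit G → queue [H, I, A, J, B, L, M]
Visit H; enqueue E → queue [I, A, J, B, L, M, E]
Visit I; enqueue K → queue [A, J, B, L, M, E, K]
Visit A → queue [J, B, L, M, E, K]
Visit J → queue [B, L, M, E, K]
Visit B → queue [L, M, E, K]
Visit L → queue [M, E, K]
Visit M → queue [E, K]
Visit E → queue [K]
Visit K → queue []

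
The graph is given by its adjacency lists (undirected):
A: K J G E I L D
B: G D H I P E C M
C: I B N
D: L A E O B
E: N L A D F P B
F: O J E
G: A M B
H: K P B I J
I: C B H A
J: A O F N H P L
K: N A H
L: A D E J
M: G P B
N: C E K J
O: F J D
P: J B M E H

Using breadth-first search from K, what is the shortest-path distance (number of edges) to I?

Level 0: K
Level 1: A, H, N
Level 2: B, C, D, E, G, I, J, L, P
Level 3: F, M, O
I first appears at level 2.

2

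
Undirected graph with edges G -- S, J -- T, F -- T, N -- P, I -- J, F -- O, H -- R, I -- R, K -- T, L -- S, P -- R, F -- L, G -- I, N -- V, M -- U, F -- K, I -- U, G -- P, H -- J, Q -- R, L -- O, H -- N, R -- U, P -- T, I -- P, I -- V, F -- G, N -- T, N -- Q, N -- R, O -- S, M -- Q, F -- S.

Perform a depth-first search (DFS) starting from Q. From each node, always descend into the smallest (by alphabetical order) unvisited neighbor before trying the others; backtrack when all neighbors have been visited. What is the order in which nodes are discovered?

Q -> M -> U -> I -> G -> F -> K -> T -> J -> H -> N -> P -> R -> V -> L -> O -> S

Visit Q
Q → M
M → U
U → I
I → G
G → F
F → K
K → T
T → J
J → H
H → N
N → P
P → R
N → V
F → L
L → O
O → S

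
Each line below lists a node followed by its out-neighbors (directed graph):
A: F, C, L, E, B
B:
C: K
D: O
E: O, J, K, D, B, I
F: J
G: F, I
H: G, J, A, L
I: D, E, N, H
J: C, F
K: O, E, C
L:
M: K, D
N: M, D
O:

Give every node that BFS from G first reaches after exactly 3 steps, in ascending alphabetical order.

A, B, C, K, L, M, O

Level 0: G
Level 1: F, I
Level 2: D, E, H, J, N
Level 3: A, B, C, K, L, M, O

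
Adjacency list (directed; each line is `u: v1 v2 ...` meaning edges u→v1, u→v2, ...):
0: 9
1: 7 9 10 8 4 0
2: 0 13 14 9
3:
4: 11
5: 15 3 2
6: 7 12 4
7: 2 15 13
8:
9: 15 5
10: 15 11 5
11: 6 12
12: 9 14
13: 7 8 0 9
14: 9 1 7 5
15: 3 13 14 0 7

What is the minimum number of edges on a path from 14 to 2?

Level 0: 14
Level 1: 1, 5, 7, 9
Level 2: 0, 2, 3, 4, 8, 10, 13, 15
Level 3: 11
Level 4: 6, 12
2 first appears at level 2.

2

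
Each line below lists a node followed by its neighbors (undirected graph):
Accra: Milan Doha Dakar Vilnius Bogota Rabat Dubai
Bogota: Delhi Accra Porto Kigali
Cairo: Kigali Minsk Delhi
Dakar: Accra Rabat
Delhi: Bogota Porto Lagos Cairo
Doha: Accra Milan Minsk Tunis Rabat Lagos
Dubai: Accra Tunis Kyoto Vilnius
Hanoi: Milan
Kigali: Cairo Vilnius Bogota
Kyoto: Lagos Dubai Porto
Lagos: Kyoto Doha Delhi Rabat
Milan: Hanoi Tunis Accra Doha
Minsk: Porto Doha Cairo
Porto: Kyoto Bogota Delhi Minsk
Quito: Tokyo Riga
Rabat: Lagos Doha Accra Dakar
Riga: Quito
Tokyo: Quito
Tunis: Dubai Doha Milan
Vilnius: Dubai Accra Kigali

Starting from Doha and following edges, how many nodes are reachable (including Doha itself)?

BFS from Doha visits: Doha, Accra, Milan, Minsk, Tunis, Rabat, Lagos, Dakar, Vilnius, Bogota, Dubai, Hanoi, Porto, Cairo, Kyoto, Delhi, Kigali
Reachable nodes: 17 of 20 total.

17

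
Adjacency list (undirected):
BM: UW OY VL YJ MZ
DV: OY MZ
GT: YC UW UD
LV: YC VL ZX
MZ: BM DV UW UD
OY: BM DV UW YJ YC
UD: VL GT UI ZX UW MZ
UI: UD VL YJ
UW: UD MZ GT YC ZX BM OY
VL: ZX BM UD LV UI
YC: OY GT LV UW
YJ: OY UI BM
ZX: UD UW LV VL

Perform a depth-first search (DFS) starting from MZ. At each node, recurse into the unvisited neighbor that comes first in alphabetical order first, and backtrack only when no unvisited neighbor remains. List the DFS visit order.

MZ, BM, OY, DV, UW, GT, UD, UI, VL, LV, YC, ZX, YJ

Visit MZ
MZ → BM
BM → OY
OY → DV
OY → UW
UW → GT
GT → UD
UD → UI
UI → VL
VL → LV
LV → YC
LV → ZX
UI → YJ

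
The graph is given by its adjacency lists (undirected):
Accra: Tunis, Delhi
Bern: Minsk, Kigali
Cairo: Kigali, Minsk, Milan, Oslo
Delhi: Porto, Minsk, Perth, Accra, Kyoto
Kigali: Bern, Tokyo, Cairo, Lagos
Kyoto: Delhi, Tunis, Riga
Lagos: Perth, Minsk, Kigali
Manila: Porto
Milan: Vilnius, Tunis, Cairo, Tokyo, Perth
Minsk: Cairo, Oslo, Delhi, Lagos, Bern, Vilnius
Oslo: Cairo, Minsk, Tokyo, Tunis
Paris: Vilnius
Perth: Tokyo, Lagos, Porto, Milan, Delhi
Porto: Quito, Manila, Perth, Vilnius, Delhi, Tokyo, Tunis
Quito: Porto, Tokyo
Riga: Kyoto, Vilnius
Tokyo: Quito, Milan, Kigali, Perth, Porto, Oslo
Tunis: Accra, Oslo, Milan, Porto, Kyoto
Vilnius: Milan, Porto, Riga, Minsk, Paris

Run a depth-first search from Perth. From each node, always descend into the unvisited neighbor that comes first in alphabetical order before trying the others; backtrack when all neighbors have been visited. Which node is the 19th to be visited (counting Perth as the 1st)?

Visit Perth
Perth → Delhi
Delhi → Accra
Accra → Tunis
Tunis → Kyoto
Kyoto → Riga
Riga → Vilnius
Vilnius → Milan
Milan → Cairo
Cairo → Kigali
Kigali → Bern
Bern → Minsk
Minsk → Lagos
Minsk → Oslo
Oslo → Tokyo
Tokyo → Porto
Porto → Manila
Porto → Quito
Vilnius → Paris

Visit order: Perth, Delhi, Accra, Tunis, Kyoto, Riga, Vilnius, Milan, Cairo, Kigali, Bern, Minsk, Lagos, Oslo, Tokyo, Porto, Manila, Quito, Paris

Paris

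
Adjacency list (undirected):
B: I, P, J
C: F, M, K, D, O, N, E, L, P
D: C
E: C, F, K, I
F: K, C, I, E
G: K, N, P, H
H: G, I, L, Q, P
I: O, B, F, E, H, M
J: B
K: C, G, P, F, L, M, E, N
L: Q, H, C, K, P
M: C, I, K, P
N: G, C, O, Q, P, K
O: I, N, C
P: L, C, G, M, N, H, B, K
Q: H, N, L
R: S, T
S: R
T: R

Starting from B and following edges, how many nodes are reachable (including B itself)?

BFS from B visits: B, I, J, P, E, F, H, M, O, C, G, K, L, N, Q, D
Reachable nodes: 16 of 19 total.

16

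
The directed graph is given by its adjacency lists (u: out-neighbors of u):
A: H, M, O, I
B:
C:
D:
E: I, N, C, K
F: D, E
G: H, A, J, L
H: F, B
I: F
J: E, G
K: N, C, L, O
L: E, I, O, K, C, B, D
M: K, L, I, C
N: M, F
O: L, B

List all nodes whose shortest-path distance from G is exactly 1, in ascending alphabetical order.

A, H, J, L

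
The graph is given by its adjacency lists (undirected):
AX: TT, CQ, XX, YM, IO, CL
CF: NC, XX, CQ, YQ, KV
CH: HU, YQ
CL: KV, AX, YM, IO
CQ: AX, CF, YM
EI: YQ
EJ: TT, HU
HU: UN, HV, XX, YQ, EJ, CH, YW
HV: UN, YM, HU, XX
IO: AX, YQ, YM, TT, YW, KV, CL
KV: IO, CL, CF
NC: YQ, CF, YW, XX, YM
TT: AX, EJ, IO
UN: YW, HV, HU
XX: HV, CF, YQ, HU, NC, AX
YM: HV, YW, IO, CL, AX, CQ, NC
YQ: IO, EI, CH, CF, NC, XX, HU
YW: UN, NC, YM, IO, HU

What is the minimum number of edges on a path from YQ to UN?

2

Level 0: YQ
Level 1: CF, CH, EI, HU, IO, NC, XX
Level 2: AX, CL, CQ, EJ, HV, KV, TT, UN, YM, YW
UN first appears at level 2.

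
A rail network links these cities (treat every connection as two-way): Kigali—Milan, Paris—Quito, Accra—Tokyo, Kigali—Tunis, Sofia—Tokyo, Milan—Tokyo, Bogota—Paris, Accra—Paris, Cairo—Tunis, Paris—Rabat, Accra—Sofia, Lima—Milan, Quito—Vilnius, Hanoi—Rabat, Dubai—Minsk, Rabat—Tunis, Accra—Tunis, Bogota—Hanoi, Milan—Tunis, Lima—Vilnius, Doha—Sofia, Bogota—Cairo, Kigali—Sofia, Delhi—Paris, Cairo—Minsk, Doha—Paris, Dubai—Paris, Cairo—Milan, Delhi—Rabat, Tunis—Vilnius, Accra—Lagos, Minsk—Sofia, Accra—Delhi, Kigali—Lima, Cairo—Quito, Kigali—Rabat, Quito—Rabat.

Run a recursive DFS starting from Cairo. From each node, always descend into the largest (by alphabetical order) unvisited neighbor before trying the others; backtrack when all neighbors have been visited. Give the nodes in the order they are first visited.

Cairo Tunis Vilnius Quito Rabat Paris Dubai Minsk Sofia Tokyo Milan Lima Kigali Accra Lagos Delhi Doha Bogota Hanoi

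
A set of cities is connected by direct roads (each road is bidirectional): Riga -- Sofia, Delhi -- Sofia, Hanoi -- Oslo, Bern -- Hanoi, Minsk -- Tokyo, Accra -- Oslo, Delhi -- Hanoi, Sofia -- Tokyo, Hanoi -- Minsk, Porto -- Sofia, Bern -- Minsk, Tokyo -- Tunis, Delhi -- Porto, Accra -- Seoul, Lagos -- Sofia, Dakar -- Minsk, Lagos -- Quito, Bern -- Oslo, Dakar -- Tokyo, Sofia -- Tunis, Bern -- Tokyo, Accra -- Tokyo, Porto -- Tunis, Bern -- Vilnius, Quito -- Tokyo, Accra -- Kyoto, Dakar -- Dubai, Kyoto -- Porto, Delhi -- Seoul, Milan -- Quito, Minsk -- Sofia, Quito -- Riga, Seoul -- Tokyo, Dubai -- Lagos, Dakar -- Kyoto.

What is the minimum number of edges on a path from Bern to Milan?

Level 0: Bern
Level 1: Hanoi, Minsk, Oslo, Tokyo, Vilnius
Level 2: Accra, Dakar, Delhi, Quito, Seoul, Sofia, Tunis
Level 3: Dubai, Kyoto, Lagos, Milan, Porto, Riga
Milan first appears at level 3.

3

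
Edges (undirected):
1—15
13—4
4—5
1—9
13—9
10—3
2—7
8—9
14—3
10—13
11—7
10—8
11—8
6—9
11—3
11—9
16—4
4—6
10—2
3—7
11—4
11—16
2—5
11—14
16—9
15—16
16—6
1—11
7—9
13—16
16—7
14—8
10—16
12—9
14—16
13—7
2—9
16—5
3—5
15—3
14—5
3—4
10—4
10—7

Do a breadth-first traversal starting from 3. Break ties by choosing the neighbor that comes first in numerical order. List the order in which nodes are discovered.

Visit 3; enqueue 4, 5, 7, 10, 11, 14, 15 → queue [4, 5, 7, 10, 11, 14, 15]
Visit 4; enqueue 6, 13, 16 → queue [5, 7, 10, 11, 14, 15, 6, 13, 16]
Visit 5; enqueue 2 → queue [7, 10, 11, 14, 15, 6, 13, 16, 2]
Visit 7; enqueue 9 → queue [10, 11, 14, 15, 6, 13, 16, 2, 9]
Visit 10; enqueue 8 → queue [11, 14, 15, 6, 13, 16, 2, 9, 8]
Visit 11; enqueue 1 → queue [14, 15, 6, 13, 16, 2, 9, 8, 1]
Visit 14 → queue [15, 6, 13, 16, 2, 9, 8, 1]
Visit 15 → queue [6, 13, 16, 2, 9, 8, 1]
Visit 6 → queue [13, 16, 2, 9, 8, 1]
Visit 13 → queue [16, 2, 9, 8, 1]
Visit 16 → queue [2, 9, 8, 1]
Visit 2 → queue [9, 8, 1]
Visit 9; enqueue 12 → queue [8, 1, 12]
Visit 8 → queue [1, 12]
Visit 1 → queue [12]
Visit 12 → queue []

3 4 5 7 10 11 14 15 6 13 16 2 9 8 1 12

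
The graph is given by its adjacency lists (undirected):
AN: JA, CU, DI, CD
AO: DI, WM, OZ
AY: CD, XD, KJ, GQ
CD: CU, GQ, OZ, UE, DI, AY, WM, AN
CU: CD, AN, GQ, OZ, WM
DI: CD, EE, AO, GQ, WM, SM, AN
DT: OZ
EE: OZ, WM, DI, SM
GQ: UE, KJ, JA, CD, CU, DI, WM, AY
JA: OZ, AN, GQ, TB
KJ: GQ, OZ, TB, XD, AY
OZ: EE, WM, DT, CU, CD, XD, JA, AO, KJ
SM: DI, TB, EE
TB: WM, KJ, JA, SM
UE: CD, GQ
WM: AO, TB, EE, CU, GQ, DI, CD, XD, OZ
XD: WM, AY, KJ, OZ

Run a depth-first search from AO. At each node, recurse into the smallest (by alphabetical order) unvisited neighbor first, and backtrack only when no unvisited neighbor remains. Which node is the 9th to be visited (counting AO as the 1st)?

Visit AO
AO → DI
DI → AN
AN → CD
CD → AY
AY → GQ
GQ → CU
CU → OZ
OZ → DT
OZ → EE
EE → SM
SM → TB
TB → JA
TB → KJ
KJ → XD
XD → WM
GQ → UE

Visit order: AO, DI, AN, CD, AY, GQ, CU, OZ, DT, EE, SM, TB, JA, KJ, XD, WM, UE

DT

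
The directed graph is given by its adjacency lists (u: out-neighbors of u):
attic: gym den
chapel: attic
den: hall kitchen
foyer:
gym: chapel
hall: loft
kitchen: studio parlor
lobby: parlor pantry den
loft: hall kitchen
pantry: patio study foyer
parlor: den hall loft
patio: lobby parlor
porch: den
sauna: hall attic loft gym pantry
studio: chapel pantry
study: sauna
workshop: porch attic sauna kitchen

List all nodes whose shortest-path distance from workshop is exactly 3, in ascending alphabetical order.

chapel, foyer, patio, study

Level 0: workshop
Level 1: attic, kitchen, porch, sauna
Level 2: den, gym, hall, loft, pantry, parlor, studio
Level 3: chapel, foyer, patio, study
Level 4: lobby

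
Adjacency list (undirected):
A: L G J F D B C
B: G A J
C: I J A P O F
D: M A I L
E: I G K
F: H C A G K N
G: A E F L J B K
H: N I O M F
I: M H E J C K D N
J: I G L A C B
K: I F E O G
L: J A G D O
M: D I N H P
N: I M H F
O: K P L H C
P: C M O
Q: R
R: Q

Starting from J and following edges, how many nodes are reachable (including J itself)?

BFS from J visits: J, I, G, L, A, C, B, M, H, E, K, D, N, F, O, P
Reachable nodes: 16 of 18 total.

16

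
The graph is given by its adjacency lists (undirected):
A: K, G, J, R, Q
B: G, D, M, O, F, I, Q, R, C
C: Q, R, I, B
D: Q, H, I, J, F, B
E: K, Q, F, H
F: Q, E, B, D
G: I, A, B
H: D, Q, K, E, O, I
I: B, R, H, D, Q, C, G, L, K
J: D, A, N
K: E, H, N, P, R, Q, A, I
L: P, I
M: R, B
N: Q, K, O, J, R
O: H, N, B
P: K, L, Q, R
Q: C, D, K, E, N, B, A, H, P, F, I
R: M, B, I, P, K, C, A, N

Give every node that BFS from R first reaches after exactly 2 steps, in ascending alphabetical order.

D, E, F, G, H, J, L, O, Q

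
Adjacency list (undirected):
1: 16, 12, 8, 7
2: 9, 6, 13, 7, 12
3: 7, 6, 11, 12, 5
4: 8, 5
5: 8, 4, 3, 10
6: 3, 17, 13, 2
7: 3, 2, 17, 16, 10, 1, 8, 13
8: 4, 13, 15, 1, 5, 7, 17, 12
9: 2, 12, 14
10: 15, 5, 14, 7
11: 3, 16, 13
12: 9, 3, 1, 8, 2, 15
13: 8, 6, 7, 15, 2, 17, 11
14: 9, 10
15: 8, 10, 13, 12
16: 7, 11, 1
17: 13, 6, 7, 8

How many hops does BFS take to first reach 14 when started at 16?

3

Level 0: 16
Level 1: 1, 7, 11
Level 2: 2, 3, 8, 10, 12, 13, 17
Level 3: 4, 5, 6, 9, 14, 15
14 first appears at level 3.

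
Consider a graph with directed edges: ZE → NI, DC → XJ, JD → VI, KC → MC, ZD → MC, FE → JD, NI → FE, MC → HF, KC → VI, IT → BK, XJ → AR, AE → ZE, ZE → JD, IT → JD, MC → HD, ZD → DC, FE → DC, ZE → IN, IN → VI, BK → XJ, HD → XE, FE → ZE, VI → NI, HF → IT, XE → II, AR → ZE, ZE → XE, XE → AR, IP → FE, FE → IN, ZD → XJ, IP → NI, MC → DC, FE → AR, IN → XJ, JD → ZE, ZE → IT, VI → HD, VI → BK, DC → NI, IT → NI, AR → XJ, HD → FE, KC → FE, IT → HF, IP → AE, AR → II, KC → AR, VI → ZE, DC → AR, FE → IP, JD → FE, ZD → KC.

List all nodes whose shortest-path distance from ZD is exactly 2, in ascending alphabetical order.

Level 0: ZD
Level 1: DC, KC, MC, XJ
Level 2: AR, FE, HD, HF, NI, VI
Level 3: BK, II, IN, IP, IT, JD, XE, ZE
Level 4: AE

AR, FE, HD, HF, NI, VI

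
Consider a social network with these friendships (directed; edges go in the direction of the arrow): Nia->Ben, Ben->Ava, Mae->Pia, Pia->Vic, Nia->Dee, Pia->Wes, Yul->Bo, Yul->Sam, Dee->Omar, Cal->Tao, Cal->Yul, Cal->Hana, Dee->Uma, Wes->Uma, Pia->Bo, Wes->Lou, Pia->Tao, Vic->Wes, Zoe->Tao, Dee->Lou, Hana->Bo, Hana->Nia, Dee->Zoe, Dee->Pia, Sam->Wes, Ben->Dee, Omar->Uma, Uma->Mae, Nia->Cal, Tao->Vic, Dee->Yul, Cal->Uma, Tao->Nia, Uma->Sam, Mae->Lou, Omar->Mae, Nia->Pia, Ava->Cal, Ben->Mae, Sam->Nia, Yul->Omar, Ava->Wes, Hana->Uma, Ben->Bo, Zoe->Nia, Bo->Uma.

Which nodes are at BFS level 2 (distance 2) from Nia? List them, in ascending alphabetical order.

Level 0: Nia
Level 1: Ben, Cal, Dee, Pia
Level 2: Ava, Bo, Hana, Lou, Mae, Omar, Tao, Uma, Vic, Wes, Yul, Zoe
Level 3: Sam

Ava, Bo, Hana, Lou, Mae, Omar, Tao, Uma, Vic, Wes, Yul, Zoe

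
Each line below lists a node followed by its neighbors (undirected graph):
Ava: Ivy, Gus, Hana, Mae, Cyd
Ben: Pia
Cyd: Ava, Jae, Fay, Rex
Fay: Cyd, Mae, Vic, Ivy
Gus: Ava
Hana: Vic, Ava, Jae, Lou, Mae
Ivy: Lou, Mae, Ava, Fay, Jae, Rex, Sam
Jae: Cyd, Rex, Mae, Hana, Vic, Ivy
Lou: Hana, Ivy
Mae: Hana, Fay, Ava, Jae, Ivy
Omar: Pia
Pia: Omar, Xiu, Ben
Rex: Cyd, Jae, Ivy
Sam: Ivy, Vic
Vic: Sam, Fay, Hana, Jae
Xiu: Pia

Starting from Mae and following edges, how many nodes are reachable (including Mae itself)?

12

BFS from Mae visits: Mae, Hana, Fay, Ava, Jae, Ivy, Vic, Lou, Cyd, Gus, Rex, Sam
Reachable nodes: 12 of 16 total.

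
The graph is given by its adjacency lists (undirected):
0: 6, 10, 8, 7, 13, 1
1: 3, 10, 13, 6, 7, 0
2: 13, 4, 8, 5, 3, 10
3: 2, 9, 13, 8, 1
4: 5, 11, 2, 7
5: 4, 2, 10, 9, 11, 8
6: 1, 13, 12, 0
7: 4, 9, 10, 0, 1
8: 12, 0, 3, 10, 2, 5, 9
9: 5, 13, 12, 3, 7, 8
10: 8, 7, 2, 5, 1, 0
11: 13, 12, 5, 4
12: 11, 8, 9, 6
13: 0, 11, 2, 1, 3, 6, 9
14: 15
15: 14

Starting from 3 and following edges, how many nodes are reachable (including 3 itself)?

14

BFS from 3 visits: 3, 1, 2, 8, 9, 13, 0, 6, 7, 10, 4, 5, 12, 11
Reachable nodes: 14 of 16 total.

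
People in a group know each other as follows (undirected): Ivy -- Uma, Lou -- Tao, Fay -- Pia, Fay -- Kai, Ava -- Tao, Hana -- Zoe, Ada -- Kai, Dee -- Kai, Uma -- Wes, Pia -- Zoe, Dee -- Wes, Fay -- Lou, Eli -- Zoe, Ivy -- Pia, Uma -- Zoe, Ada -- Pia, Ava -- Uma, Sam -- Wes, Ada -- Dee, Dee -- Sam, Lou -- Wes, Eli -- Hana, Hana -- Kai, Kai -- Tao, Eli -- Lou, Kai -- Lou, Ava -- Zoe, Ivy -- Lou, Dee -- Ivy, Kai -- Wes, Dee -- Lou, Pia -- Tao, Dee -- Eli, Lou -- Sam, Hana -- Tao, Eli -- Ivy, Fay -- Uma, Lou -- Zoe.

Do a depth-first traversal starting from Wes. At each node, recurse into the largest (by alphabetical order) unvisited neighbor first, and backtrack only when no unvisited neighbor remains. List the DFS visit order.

Visit Wes
Wes → Uma
Uma → Zoe
Zoe → Pia
Pia → Tao
Tao → Lou
Lou → Sam
Sam → Dee
Dee → Kai
Kai → Hana
Hana → Eli
Eli → Ivy
Kai → Fay
Kai → Ada
Tao → Ava

Wes -> Uma -> Zoe -> Pia -> Tao -> Lou -> Sam -> Dee -> Kai -> Hana -> Eli -> Ivy -> Fay -> Ada -> Ava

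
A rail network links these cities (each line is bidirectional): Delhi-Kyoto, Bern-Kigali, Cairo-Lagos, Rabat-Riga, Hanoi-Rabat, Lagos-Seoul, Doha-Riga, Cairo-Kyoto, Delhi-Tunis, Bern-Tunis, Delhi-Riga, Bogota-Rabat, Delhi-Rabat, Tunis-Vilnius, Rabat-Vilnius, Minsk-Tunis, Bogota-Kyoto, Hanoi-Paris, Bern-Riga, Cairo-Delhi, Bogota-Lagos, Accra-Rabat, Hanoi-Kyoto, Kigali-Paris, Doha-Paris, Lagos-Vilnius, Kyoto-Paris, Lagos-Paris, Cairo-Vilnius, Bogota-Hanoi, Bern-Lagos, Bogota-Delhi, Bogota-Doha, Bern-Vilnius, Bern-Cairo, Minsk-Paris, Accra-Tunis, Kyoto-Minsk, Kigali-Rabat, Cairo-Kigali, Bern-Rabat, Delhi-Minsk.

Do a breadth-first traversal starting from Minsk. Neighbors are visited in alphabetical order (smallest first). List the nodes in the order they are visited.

Visit Minsk; enqueue Delhi, Kyoto, Paris, Tunis → queue [Delhi, Kyoto, Paris, Tunis]
Visit Delhi; enqueue Bogota, Cairo, Rabat, Riga → queue [Kyoto, Paris, Tunis, Bogota, Cairo, Rabat, Riga]
Visit Kyoto; enqueue Hanoi → queue [Paris, Tunis, Bogota, Cairo, Rabat, Riga, Hanoi]
Visit Paris; enqueue Doha, Kigali, Lagos → queue [Tunis, Bogota, Cairo, Rabat, Riga, Hanoi, Doha, Kigali, Lagos]
Visit Tunis; enqueue Accra, Bern, Vilnius → queue [Bogota, Cairo, Rabat, Riga, Hanoi, Doha, Kigali, Lagos, Accra, Bern, Vilnius]
Visit Bogota → queue [Cairo, Rabat, Riga, Hanoi, Doha, Kigali, Lagos, Accra, Bern, Vilnius]
Visit Cairo → queue [Rabat, Riga, Hanoi, Doha, Kigali, Lagos, Accra, Bern, Vilnius]
Visit Rabat → queue [Riga, Hanoi, Doha, Kigali, Lagos, Accra, Bern, Vilnius]
Visit Riga → queue [Hanoi, Doha, Kigali, Lagos, Accra, Bern, Vilnius]
Visit Hanoi → queue [Doha, Kigali, Lagos, Accra, Bern, Vilnius]
Visit Doha → queue [Kigali, Lagos, Accra, Bern, Vilnius]
Visit Kigali → queue [Lagos, Accra, Bern, Vilnius]
Visit Lagos; enqueue Seoul → queue [Accra, Bern, Vilnius, Seoul]
Visit Accra → queue [Bern, Vilnius, Seoul]
Visit Bern → queue [Vilnius, Seoul]
Visit Vilnius → queue [Seoul]
Visit Seoul → queue []

Minsk, Delhi, Kyoto, Paris, Tunis, Bogota, Cairo, Rabat, Riga, Hanoi, Doha, Kigali, Lagos, Accra, Bern, Vilnius, Seoul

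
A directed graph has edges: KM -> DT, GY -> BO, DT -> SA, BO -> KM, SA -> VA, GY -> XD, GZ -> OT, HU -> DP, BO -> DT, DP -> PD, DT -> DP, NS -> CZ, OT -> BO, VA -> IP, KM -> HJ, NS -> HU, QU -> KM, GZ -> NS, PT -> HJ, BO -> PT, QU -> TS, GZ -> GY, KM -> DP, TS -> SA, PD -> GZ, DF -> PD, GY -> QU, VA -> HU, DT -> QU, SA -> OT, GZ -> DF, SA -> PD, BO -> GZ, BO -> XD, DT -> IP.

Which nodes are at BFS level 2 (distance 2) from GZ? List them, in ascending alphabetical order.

BO, CZ, HU, PD, QU, XD

Level 0: GZ
Level 1: DF, GY, NS, OT
Level 2: BO, CZ, HU, PD, QU, XD
Level 3: DP, DT, KM, PT, TS
Level 4: HJ, IP, SA
Level 5: VA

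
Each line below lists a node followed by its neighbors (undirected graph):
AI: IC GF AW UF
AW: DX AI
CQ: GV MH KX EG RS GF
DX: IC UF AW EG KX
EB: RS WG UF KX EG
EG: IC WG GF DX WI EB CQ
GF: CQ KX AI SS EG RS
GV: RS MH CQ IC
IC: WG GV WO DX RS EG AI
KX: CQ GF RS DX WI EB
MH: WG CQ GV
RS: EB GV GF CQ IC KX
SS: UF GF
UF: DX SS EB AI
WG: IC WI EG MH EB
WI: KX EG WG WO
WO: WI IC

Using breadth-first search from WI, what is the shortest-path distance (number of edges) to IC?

2

Level 0: WI
Level 1: EG, KX, WG, WO
Level 2: CQ, DX, EB, GF, IC, MH, RS
Level 3: AI, AW, GV, SS, UF
IC first appears at level 2.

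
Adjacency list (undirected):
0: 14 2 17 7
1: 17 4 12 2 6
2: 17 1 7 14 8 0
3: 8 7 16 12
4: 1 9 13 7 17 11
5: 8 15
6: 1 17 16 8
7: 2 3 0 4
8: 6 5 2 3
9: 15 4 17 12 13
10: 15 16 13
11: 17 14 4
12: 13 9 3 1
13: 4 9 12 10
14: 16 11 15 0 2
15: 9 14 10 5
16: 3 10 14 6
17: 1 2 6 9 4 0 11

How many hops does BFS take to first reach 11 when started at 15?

2

Level 0: 15
Level 1: 5, 9, 10, 14
Level 2: 0, 2, 4, 8, 11, 12, 13, 16, 17
Level 3: 1, 3, 6, 7
11 first appears at level 2.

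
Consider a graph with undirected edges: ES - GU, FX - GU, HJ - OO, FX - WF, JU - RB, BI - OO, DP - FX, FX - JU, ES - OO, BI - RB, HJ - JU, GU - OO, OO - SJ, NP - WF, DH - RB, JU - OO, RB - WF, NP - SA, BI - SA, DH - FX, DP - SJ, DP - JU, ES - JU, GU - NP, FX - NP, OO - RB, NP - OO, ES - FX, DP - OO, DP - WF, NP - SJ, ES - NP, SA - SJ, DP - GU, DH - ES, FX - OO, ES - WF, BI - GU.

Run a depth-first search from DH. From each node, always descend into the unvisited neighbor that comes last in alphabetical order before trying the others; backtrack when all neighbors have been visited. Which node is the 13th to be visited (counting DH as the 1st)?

Visit DH
DH → RB
RB → WF
WF → NP
NP → SJ
SJ → SA
SA → BI
BI → OO
OO → JU
JU → HJ
JU → FX
FX → GU
GU → ES
GU → DP

Visit order: DH, RB, WF, NP, SJ, SA, BI, OO, JU, HJ, FX, GU, ES, DP

ES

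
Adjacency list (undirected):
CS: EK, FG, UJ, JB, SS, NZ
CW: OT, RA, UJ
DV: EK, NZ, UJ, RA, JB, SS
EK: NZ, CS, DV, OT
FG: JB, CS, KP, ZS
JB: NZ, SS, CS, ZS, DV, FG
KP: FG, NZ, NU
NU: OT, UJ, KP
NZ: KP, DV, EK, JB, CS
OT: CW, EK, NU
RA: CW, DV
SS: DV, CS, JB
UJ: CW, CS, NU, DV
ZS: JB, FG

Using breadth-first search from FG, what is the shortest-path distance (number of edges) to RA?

Level 0: FG
Level 1: CS, JB, KP, ZS
Level 2: DV, EK, NU, NZ, SS, UJ
Level 3: CW, OT, RA
RA first appears at level 3.

3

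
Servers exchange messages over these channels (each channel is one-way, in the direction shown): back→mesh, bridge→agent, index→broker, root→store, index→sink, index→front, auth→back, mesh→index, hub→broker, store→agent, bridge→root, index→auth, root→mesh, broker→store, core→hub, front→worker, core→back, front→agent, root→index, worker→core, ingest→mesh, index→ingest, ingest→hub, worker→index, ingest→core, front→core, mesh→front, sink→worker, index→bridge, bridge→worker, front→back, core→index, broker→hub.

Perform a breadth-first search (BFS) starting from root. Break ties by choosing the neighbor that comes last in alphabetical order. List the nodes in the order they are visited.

root store mesh index agent front sink ingest broker bridge auth worker core back hub

Visit root; enqueue store, mesh, index → queue [store, mesh, index]
Visit store; enqueue agent → queue [mesh, index, agent]
Visit mesh; enqueue front → queue [index, agent, front]
Visit index; enqueue sink, ingest, broker, bridge, auth → queue [agent, front, sink, ingest, broker, bridge, auth]
Visit agent → queue [front, sink, ingest, broker, bridge, auth]
Visit front; enqueue worker, core, back → queue [sink, ingest, broker, bridge, auth, worker, core, back]
Visit sink → queue [ingest, broker, bridge, auth, worker, core, back]
Visit ingest; enqueue hub → queue [broker, bridge, auth, worker, core, back, hub]
Visit broker → queue [bridge, auth, worker, core, back, hub]
Visit bridge → queue [auth, worker, core, back, hub]
Visit auth → queue [worker, core, back, hub]
Visit worker → queue [core, back, hub]
Visit core → queue [back, hub]
Visit back → queue [hub]
Visit hub → queue []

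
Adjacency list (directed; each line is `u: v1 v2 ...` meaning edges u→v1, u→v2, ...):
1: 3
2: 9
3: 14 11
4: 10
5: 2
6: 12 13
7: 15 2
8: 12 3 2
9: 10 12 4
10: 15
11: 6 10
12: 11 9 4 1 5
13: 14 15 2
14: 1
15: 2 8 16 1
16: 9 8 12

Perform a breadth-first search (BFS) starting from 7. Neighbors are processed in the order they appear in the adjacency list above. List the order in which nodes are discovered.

7 → 15 → 2 → 8 → 16 → 1 → 9 → 12 → 3 → 10 → 4 → 11 → 5 → 14 → 6 → 13

Visit 7; enqueue 15, 2 → queue [15, 2]
Visit 15; enqueue 8, 16, 1 → queue [2, 8, 16, 1]
Visit 2; enqueue 9 → queue [8, 16, 1, 9]
Visit 8; enqueue 12, 3 → queue [16, 1, 9, 12, 3]
Visit 16 → queue [1, 9, 12, 3]
Visit 1 → queue [9, 12, 3]
Visit 9; enqueue 10, 4 → queue [12, 3, 10, 4]
Visit 12; enqueue 11, 5 → queue [3, 10, 4, 11, 5]
Visit 3; enqueue 14 → queue [10, 4, 11, 5, 14]
Visit 10 → queue [4, 11, 5, 14]
Visit 4 → queue [11, 5, 14]
Visit 11; enqueue 6 → queue [5, 14, 6]
Visit 5 → queue [14, 6]
Visit 14 → queue [6]
Visit 6; enqueue 13 → queue [13]
Visit 13 → queue []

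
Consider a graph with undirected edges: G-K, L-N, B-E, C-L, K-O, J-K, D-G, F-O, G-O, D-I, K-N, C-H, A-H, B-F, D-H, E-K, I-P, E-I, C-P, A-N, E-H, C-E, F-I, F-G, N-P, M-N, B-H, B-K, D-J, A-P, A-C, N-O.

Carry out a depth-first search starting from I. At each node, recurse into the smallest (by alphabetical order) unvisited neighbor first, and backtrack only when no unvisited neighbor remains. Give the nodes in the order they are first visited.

I, D, G, F, B, E, C, A, H, N, K, J, O, L, M, P

Visit I
I → D
D → G
G → F
F → B
B → E
E → C
C → A
A → H
A → N
N → K
K → J
K → O
N → L
N → M
N → P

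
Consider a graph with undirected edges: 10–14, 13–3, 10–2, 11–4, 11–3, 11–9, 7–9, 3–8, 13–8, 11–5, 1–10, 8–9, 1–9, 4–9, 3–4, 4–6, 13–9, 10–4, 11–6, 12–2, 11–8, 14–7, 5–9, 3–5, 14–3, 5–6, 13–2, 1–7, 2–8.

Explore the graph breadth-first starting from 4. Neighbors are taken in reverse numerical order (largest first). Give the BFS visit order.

4, 11, 10, 9, 6, 3, 8, 5, 14, 2, 1, 13, 7, 12

Visit 4; enqueue 11, 10, 9, 6, 3 → queue [11, 10, 9, 6, 3]
Visit 11; enqueue 8, 5 → queue [10, 9, 6, 3, 8, 5]
Visit 10; enqueue 14, 2, 1 → queue [9, 6, 3, 8, 5, 14, 2, 1]
Visit 9; enqueue 13, 7 → queue [6, 3, 8, 5, 14, 2, 1, 13, 7]
Visit 6 → queue [3, 8, 5, 14, 2, 1, 13, 7]
Visit 3 → queue [8, 5, 14, 2, 1, 13, 7]
Visit 8 → queue [5, 14, 2, 1, 13, 7]
Visit 5 → queue [14, 2, 1, 13, 7]
Visit 14 → queue [2, 1, 13, 7]
Visit 2; enqueue 12 → queue [1, 13, 7, 12]
Visit 1 → queue [13, 7, 12]
Visit 13 → queue [7, 12]
Visit 7 → queue [12]
Visit 12 → queue []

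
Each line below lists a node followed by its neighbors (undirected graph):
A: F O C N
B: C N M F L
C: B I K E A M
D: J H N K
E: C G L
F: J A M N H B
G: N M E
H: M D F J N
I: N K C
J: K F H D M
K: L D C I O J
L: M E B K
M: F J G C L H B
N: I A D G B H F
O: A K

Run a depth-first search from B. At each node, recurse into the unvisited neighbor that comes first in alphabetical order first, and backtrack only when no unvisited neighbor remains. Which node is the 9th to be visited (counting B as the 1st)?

Visit B
B → C
C → A
A → F
F → H
H → D
D → J
J → K
K → I
I → N
N → G
G → E
E → L
L → M
K → O

Visit order: B, C, A, F, H, D, J, K, I, N, G, E, L, M, O

I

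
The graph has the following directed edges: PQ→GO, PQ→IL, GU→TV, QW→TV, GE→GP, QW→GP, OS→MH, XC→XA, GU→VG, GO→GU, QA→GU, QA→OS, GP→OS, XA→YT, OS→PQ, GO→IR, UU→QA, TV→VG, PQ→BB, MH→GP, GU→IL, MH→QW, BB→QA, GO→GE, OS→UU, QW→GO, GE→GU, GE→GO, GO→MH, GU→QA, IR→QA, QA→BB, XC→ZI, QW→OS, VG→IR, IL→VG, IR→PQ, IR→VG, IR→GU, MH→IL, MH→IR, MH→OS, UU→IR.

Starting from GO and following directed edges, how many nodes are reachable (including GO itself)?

BFS from GO visits: GO, MH, IR, GU, GE, QW, OS, IL, GP, VG, QA, PQ, TV, UU, BB
Reachable nodes: 15 of 19 total.

15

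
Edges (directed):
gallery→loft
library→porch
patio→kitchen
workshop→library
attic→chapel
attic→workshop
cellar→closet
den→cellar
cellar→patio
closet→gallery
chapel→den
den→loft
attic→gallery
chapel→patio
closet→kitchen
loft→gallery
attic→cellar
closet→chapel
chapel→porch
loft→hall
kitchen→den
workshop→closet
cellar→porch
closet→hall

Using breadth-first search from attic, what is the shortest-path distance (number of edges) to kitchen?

3

Level 0: attic
Level 1: cellar, chapel, gallery, workshop
Level 2: closet, den, library, loft, patio, porch
Level 3: hall, kitchen
kitchen first appears at level 3.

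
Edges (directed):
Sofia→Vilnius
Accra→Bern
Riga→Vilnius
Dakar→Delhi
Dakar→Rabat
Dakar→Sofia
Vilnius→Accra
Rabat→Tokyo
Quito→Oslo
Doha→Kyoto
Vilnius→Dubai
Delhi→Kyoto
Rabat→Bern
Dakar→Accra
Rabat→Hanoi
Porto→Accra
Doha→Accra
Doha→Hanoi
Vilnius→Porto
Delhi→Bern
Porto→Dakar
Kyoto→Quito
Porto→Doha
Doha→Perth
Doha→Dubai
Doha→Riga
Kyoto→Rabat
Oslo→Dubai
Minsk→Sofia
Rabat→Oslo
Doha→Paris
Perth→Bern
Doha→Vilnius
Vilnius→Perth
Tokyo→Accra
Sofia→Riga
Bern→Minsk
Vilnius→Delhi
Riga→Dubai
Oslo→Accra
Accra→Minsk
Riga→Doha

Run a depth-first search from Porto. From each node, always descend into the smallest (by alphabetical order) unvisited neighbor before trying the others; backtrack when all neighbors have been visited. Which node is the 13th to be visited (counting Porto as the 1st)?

Rabat

Visit Porto
Porto → Accra
Accra → Bern
Bern → Minsk
Minsk → Sofia
Sofia → Riga
Riga → Doha
Doha → Dubai
Doha → Hanoi
Doha → Kyoto
Kyoto → Quito
Quito → Oslo
Kyoto → Rabat
Rabat → Tokyo
Doha → Paris
Doha → Perth
Doha → Vilnius
Vilnius → Delhi
Porto → Dakar

Visit order: Porto, Accra, Bern, Minsk, Sofia, Riga, Doha, Dubai, Hanoi, Kyoto, Quito, Oslo, Rabat, Tokyo, Paris, Perth, Vilnius, Delhi, Dakar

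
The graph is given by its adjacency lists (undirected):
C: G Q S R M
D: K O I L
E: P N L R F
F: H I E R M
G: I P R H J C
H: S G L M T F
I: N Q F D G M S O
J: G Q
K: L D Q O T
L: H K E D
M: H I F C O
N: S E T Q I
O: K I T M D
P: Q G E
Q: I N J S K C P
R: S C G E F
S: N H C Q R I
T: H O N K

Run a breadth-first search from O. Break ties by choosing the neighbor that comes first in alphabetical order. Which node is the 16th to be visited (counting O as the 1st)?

R

Visit O; enqueue D, I, K, M, T → queue [D, I, K, M, T]
Visit D; enqueue L → queue [I, K, M, T, L]
Visit I; enqueue F, G, N, Q, S → queue [K, M, T, L, F, G, N, Q, S]
Visit K → queue [M, T, L, F, G, N, Q, S]
Visit M; enqueue C, H → queue [T, L, F, G, N, Q, S, C, H]
Visit T → queue [L, F, G, N, Q, S, C, H]
Visit L; enqueue E → queue [F, G, N, Q, S, C, H, E]
Visit F; enqueue R → queue [G, N, Q, S, C, H, E, R]
Visit G; enqueue J, P → queue [N, Q, S, C, H, E, R, J, P]
Visit N → queue [Q, S, C, H, E, R, J, P]
Visit Q → queue [S, C, H, E, R, J, P]
Visit S → queue [C, H, E, R, J, P]
Visit C → queue [H, E, R, J, P]
Visit H → queue [E, R, J, P]
Visit E → queue [R, J, P]
Visit R → queue [J, P]
Visit J → queue [P]
Visit P → queue []

Visit order: O, D, I, K, M, T, L, F, G, N, Q, S, C, H, E, R, J, P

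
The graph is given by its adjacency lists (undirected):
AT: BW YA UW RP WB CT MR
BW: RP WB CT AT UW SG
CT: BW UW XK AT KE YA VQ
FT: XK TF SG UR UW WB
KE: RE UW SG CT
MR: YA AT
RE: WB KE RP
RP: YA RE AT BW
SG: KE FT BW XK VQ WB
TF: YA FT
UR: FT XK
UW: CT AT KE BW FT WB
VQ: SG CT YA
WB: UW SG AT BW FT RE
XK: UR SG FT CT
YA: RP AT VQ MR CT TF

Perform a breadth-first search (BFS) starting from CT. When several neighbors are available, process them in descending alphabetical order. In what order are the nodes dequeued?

Visit CT; enqueue YA, XK, VQ, UW, KE, BW, AT → queue [YA, XK, VQ, UW, KE, BW, AT]
Visit YA; enqueue TF, RP, MR → queue [XK, VQ, UW, KE, BW, AT, TF, RP, MR]
Visit XK; enqueue UR, SG, FT → queue [VQ, UW, KE, BW, AT, TF, RP, MR, UR, SG, FT]
Visit VQ → queue [UW, KE, BW, AT, TF, RP, MR, UR, SG, FT]
Visit UW; enqueue WB → queue [KE, BW, AT, TF, RP, MR, UR, SG, FT, WB]
Visit KE; enqueue RE → queue [BW, AT, TF, RP, MR, UR, SG, FT, WB, RE]
Visit BW → queue [AT, TF, RP, MR, UR, SG, FT, WB, RE]
Visit AT → queue [TF, RP, MR, UR, SG, FT, WB, RE]
Visit TF → queue [RP, MR, UR, SG, FT, WB, RE]
Visit RP → queue [MR, UR, SG, FT, WB, RE]
Visit MR → queue [UR, SG, FT, WB, RE]
Visit UR → queue [SG, FT, WB, RE]
Visit SG → queue [FT, WB, RE]
Visit FT → queue [WB, RE]
Visit WB → queue [RE]
Visit RE → queue []

CT -> YA -> XK -> VQ -> UW -> KE -> BW -> AT -> TF -> RP -> MR -> UR -> SG -> FT -> WB -> RE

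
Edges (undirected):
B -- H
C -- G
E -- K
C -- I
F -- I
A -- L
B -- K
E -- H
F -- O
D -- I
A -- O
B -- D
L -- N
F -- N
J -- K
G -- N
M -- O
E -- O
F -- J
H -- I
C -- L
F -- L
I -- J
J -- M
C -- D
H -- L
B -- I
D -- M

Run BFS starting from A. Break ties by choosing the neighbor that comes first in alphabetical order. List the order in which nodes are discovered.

A, L, O, C, F, H, N, E, M, D, G, I, J, B, K

Visit A; enqueue L, O → queue [L, O]
Visit L; enqueue C, F, H, N → queue [O, C, F, H, N]
Visit O; enqueue E, M → queue [C, F, H, N, E, M]
Visit C; enqueue D, G, I → queue [F, H, N, E, M, D, G, I]
Visit F; enqueue J → queue [H, N, E, M, D, G, I, J]
Visit H; enqueue B → queue [N, E, M, D, G, I, J, B]
Visit N → queue [E, M, D, G, I, J, B]
Visit E; enqueue K → queue [M, D, G, I, J, B, K]
Visit M → queue [D, G, I, J, B, K]
Visit D → queue [G, I, J, B, K]
Visit G → queue [I, J, B, K]
Visit I → queue [J, B, K]
Visit J → queue [B, K]
Visit B → queue [K]
Visit K → queue []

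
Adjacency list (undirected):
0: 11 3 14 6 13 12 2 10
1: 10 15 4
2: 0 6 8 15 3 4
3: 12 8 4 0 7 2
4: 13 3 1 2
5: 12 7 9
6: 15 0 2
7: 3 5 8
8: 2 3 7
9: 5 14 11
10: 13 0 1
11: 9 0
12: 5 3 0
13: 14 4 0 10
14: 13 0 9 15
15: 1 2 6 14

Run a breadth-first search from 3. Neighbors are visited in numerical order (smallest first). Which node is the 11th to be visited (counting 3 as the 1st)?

13

Visit 3; enqueue 0, 2, 4, 7, 8, 12 → queue [0, 2, 4, 7, 8, 12]
Visit 0; enqueue 6, 10, 11, 13, 14 → queue [2, 4, 7, 8, 12, 6, 10, 11, 13, 14]
Visit 2; enqueue 15 → queue [4, 7, 8, 12, 6, 10, 11, 13, 14, 15]
Visit 4; enqueue 1 → queue [7, 8, 12, 6, 10, 11, 13, 14, 15, 1]
Visit 7; enqueue 5 → queue [8, 12, 6, 10, 11, 13, 14, 15, 1, 5]
Visit 8 → queue [12, 6, 10, 11, 13, 14, 15, 1, 5]
Visit 12 → queue [6, 10, 11, 13, 14, 15, 1, 5]
Visit 6 → queue [10, 11, 13, 14, 15, 1, 5]
Visit 10 → queue [11, 13, 14, 15, 1, 5]
Visit 11; enqueue 9 → queue [13, 14, 15, 1, 5, 9]
Visit 13 → queue [14, 15, 1, 5, 9]
Visit 14 → queue [15, 1, 5, 9]
Visit 15 → queue [1, 5, 9]
Visit 1 → queue [5, 9]
Visit 5 → queue [9]
Visit 9 → queue []

Visit order: 3, 0, 2, 4, 7, 8, 12, 6, 10, 11, 13, 14, 15, 1, 5, 9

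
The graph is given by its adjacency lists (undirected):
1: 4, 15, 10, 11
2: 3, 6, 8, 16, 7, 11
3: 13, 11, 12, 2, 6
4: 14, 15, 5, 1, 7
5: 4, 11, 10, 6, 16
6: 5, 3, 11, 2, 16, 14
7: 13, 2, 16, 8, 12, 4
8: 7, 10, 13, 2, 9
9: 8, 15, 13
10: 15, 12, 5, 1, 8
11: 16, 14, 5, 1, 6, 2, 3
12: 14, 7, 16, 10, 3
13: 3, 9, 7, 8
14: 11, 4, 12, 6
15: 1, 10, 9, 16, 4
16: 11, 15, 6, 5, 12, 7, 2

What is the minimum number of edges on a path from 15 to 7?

Level 0: 15
Level 1: 1, 4, 9, 10, 16
Level 2: 2, 5, 6, 7, 8, 11, 12, 13, 14
Level 3: 3
7 first appears at level 2.

2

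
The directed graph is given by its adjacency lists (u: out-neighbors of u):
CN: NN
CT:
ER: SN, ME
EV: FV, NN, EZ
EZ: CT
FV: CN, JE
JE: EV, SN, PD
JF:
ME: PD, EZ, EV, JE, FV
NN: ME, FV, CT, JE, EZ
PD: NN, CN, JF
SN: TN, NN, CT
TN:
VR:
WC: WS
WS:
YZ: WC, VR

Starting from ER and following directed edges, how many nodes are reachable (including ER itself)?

BFS from ER visits: ER, SN, ME, TN, NN, CT, PD, EZ, EV, JE, FV, CN, JF
Reachable nodes: 13 of 17 total.

13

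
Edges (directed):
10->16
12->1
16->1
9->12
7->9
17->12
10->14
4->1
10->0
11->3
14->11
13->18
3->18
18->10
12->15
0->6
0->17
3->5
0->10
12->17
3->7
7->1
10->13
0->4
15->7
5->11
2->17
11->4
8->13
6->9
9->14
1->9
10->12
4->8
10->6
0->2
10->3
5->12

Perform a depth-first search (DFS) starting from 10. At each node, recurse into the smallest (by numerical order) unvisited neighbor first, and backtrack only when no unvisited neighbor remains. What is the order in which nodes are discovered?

10 0 2 17 12 1 9 14 11 3 5 7 18 4 8 13 15 6 16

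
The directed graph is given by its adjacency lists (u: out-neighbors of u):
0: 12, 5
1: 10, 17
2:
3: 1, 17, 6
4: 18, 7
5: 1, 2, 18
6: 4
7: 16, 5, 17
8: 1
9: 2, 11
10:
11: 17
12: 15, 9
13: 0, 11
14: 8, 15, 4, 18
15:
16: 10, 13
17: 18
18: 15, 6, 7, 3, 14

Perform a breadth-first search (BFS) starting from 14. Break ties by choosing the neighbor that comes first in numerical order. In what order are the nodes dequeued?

Visit 14; enqueue 4, 8, 15, 18 → queue [4, 8, 15, 18]
Visit 4; enqueue 7 → queue [8, 15, 18, 7]
Visit 8; enqueue 1 → queue [15, 18, 7, 1]
Visit 15 → queue [18, 7, 1]
Visit 18; enqueue 3, 6 → queue [7, 1, 3, 6]
Visit 7; enqueue 5, 16, 17 → queue [1, 3, 6, 5, 16, 17]
Visit 1; enqueue 10 → queue [3, 6, 5, 16, 17, 10]
Visit 3 → queue [6, 5, 16, 17, 10]
Visit 6 → queue [5, 16, 17, 10]
Visit 5; enqueue 2 → queue [16, 17, 10, 2]
Visit 16; enqueue 13 → queue [17, 10, 2, 13]
Visit 17 → queue [10, 2, 13]
Visit 10 → queue [2, 13]
Visit 2 → queue [13]
Visit 13; enqueue 0, 11 → queue [0, 11]
Visit 0; enqueue 12 → queue [11, 12]
Visit 11 → queue [12]
Visit 12; enqueue 9 → queue [9]
Visit 9 → queue []

14 -> 4 -> 8 -> 15 -> 18 -> 7 -> 1 -> 3 -> 6 -> 5 -> 16 -> 17 -> 10 -> 2 -> 13 -> 0 -> 11 -> 12 -> 9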